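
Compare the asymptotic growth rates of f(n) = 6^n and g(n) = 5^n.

f(n) = 6^n grows faster: (6/5)^n -> infinity since 6/5 > 1.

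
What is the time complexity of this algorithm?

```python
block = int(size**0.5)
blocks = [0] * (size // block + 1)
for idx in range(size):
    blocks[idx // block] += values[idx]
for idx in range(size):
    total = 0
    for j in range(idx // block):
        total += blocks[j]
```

Time complexity: O(n * sqrt(n)).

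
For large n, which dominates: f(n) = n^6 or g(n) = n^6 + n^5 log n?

f(n) = n^6 and g(n) = n^6 + n^5 log n are Theta of each other: the lower-order n^5 log n term is o(n^6); both are Theta(n^6).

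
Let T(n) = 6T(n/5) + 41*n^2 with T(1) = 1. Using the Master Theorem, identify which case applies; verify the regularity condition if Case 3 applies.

a=6, b=5, f(n)=41*n^2.
log_5(6) = 1.113 < 2.
f(n) = Omega(n^(1.113+epsilon)) for some epsilon > 0, so Case 3 is the candidate.
Regularity: a*f(n/b) = 6*41*(n/5)^2 = (6/25)*41*n^2 <= c*f(n) with c = 6/25 < 1. Satisfied.
Case 3: T(n) = Theta(n^2).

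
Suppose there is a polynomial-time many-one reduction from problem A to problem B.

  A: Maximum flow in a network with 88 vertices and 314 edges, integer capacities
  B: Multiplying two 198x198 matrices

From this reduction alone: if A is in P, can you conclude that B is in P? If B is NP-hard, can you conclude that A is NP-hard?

A poly-time reduction A <=_p B transfers tractability DOWN (B easy => A easy) and hardness UP (A hard => B hard), not the reverse.
From A in P, the reduction alone does NOT give B in P: any problem in P trivially reduces to SAT, yet SAT is not known to be in P.
From B NP-hard, the reduction alone does NOT give A NP-hard: again, easy problems reduce to hard ones.
(Here in fact A is P and B is P.)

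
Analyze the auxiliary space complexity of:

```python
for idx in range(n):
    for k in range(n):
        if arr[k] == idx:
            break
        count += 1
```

Space complexity: O(1).
Only a constant amount of auxiliary storage is used; nothing grows with n.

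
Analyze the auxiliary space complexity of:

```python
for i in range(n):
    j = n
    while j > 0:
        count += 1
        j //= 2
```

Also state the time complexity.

Space complexity: O(1).
Only a constant amount of auxiliary storage is used; nothing grows with n.
Time complexity: O(n log n).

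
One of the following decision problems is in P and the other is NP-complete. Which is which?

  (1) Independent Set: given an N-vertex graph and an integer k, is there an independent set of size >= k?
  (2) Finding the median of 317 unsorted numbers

(1) is NP-complete: complement of Clique (with k part of the input).
(2) is P: linear-time selection (median-of-medians) runs in O(n).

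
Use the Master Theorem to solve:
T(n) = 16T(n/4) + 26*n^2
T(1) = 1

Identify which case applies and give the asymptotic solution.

a=16, b=4, f(n)=26*n^2.
log_4(16) = 2, so n^(log_b(a)) = n^2.
f(n) = Theta(n^2), so Case 2 applies.
T(n) = Theta(n^2 log n).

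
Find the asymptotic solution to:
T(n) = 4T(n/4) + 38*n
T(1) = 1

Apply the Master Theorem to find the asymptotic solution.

a=4, b=4, f(n)=38*n. log_4(4) = 1. Case 2: T(n) = O(n log n).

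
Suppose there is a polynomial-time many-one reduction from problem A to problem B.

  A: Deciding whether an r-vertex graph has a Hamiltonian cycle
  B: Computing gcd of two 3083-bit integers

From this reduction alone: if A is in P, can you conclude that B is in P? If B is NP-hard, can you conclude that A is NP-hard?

A poly-time reduction A <=_p B transfers tractability DOWN (B easy => A easy) and hardness UP (A hard => B hard), not the reverse.
From A in P, the reduction alone does NOT give B in P: any problem in P trivially reduces to SAT, yet SAT is not known to be in P.
From B NP-hard, the reduction alone does NOT give A NP-hard: again, easy problems reduce to hard ones.
(Here in fact A is NP-complete and B is in P, so no such reduction is known -- its existence would imply P = NP; the analysis concerns only what the assumed reduction would or would not let you conclude.)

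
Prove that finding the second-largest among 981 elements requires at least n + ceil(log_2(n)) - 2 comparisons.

Lower bound (adversary): identifying the maximum requires 981-1 comparisons (each eliminates one candidate). Assign weight 1 to each element; on each comparison the adversary lets the heavier side win and gives it the loser's weight. The max ends with weight 981, but each comparison it wins at most doubles its weight, so the max must win >= ceil(log_2(981)) = 10 comparisons. The second-largest is one of those 10 direct losers to the max, and identifying which one is largest needs >= 10-1 further comparisons. Total >= 981-1 + 10-1 = 989.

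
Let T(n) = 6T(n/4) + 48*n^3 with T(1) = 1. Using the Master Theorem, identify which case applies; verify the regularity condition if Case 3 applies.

a=6, b=4, f(n)=48*n^3.
log_4(6) = 1.292 < 3.
f(n) = Omega(n^(1.292+epsilon)) for some epsilon > 0, so Case 3 is the candidate.
Regularity: a*f(n/b) = 6*48*(n/4)^3 = (6/64)*48*n^3 <= c*f(n) with c = 6/64 < 1. Satisfied.
Case 3: T(n) = Theta(n^3).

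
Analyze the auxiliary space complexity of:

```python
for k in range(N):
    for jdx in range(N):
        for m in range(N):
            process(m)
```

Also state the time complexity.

Space complexity: O(1).
Only a constant amount of auxiliary storage is used; nothing grows with n.
Time complexity: O(n^3).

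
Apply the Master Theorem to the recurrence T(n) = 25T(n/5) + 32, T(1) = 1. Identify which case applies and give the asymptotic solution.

a=25, b=5, f(n)=32.
log_5(25) = 2 > 0.
Since f(n) = O(n^0) is polynomially smaller than n^2, Case 1 applies.
T(n) = Theta(n^2).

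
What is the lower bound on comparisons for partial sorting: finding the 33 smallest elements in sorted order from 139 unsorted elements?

Finding 33 smallest of 139 in sorted order: Omega(139) to identify the 33 smallest, plus Omega(33 log 33) to sort them. Total: Omega(n + k log k).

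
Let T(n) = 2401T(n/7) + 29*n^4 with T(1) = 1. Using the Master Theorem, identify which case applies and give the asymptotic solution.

a=2401, b=7, f(n)=29*n^4.
log_7(2401) = 4, so n^(log_b(a)) = n^4.
f(n) = Theta(n^4), so Case 2 applies.
T(n) = Theta(n^4 log n).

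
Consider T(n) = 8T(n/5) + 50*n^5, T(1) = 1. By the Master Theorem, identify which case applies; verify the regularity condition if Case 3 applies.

a=8, b=5, f(n)=50*n^5.
log_5(8) = 1.292 < 5.
f(n) = Omega(n^(1.292+epsilon)) for some epsilon > 0, so Case 3 is the candidate.
Regularity: a*f(n/b) = 8*50*(n/5)^5 = (8/3125)*50*n^5 <= c*f(n) with c = 8/3125 < 1. Satisfied.
Case 3: T(n) = Theta(n^5).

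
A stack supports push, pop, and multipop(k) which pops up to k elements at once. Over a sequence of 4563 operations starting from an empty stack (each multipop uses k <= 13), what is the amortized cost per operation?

Each element is pushed exactly once and popped at most once (whether by pop or as part of a multipop). So the total number of individual pops over the whole sequence is at most the number of pushes, which is at most 4563. Total work <= 2 * 4563, hence O(1) amortized per operation.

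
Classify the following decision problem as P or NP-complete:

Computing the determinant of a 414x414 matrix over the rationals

This problem is in P: Gaussian elimination runs in O(n^3).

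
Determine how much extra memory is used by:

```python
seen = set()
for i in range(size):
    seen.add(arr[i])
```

Space complexity: O(n).
Auxiliary storage grows linearly with the input size n in the worst case.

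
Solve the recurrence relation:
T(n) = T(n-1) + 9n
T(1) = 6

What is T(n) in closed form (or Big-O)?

Unrolling: T(n) = 6 + 9*(2 + 3 + ... + n) = 6 + 9*(n(n+1)/2 - 1) = O(n^2).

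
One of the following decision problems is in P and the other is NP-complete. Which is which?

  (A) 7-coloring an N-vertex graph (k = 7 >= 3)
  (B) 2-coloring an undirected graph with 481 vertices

(A) is NP-complete: graph k-coloring for k>=3 is NP-complete by reduction from 3-SAT.
(B) is P: 2-coloring is bipartiteness testing via BFS, O(V+E).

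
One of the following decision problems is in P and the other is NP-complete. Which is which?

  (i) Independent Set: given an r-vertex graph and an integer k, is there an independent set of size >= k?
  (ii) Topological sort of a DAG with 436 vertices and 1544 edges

(i) is NP-complete: complement of Clique (with k part of the input).
(ii) is P: DFS-based topological sort runs in O(V+E).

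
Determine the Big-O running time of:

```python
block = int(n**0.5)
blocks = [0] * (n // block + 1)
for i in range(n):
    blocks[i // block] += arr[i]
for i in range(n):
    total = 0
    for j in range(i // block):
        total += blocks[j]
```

Time complexity: O(n * sqrt(n)).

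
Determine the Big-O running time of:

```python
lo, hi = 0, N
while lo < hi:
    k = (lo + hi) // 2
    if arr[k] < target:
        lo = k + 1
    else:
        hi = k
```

Time complexity: O(log n).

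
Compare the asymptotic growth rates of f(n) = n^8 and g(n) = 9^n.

g(n) = 9^n grows faster: any exponential with base > 1 dominates every polynomial.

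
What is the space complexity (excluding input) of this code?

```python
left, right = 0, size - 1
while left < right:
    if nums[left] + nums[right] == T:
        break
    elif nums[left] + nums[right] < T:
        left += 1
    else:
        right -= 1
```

Space complexity: O(1).
Only a constant amount of auxiliary storage is used; nothing grows with n.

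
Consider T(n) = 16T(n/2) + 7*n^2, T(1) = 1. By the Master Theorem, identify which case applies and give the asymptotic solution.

a=16, b=2, f(n)=7*n^2.
log_2(16) = 4 > 2.
Since f(n) = O(n^2) is polynomially smaller than n^4, Case 1 applies.
T(n) = Theta(n^4).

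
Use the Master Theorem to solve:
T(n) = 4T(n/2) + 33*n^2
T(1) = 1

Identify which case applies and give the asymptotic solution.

a=4, b=2, f(n)=33*n^2.
log_2(4) = 2, so n^(log_b(a)) = n^2.
f(n) = Theta(n^2), so Case 2 applies.
T(n) = Theta(n^2 log n).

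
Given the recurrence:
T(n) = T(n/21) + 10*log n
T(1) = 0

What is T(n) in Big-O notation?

Each of the log_21(n) levels adds O(log n). T(n) = O(log^2 n).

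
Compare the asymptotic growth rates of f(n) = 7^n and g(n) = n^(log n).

f(n) = 7^n grows faster: take logs: log(n^(log n)) = (log n)^2, log(7^n) = n log 7; n dominates (log n)^2.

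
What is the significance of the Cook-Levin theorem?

The Cook-Levin theorem proves that SAT is NP-complete. It was the first problem shown to be NP-complete, establishing the foundation for proving other problems NP-complete via reductions from SAT.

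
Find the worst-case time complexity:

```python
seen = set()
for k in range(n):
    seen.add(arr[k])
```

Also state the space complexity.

Time complexity: O(n).
Space complexity: O(n).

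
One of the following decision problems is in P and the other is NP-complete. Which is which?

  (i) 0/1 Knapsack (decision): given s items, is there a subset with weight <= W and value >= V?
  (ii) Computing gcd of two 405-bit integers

(i) is NP-complete: reduces from Subset Sum.
(ii) is P: the Euclidean algorithm runs in polynomial time in the bit-length.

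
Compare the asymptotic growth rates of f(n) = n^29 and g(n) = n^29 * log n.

g(n) = n^29 * log n grows faster: extra log n factor -> infinity.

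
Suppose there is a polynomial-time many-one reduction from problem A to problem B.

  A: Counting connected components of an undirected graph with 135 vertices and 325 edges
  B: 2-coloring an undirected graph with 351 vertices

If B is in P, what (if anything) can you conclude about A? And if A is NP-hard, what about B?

A poly-time reduction A <=_p B means any A-instance can be transformed to a B-instance in poly time.
If B is in P: compose the reduction with B's poly-time algorithm to solve A in poly time, so A is in P.
If A is NP-hard: every NP problem reduces to A, which reduces to B; composing reductions, every NP problem reduces to B, so B is NP-hard.
(Here in fact A is P and B is P.)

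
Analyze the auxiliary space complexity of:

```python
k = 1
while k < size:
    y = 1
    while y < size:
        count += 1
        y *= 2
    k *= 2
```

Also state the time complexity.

Space complexity: O(1).
Only a constant amount of auxiliary storage is used; nothing grows with n.
Time complexity: O(log^2 n).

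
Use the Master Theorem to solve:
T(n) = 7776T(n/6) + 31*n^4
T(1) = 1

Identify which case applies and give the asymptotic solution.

a=7776, b=6, f(n)=31*n^4.
log_6(7776) = 5 > 4.
Since f(n) = O(n^4) is polynomially smaller than n^5, Case 1 applies.
T(n) = Theta(n^5).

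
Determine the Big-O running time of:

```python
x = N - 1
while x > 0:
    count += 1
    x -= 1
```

Time complexity: O(n).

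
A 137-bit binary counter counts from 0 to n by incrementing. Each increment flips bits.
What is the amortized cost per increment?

Bit i flips every 2^i increments. Total flips over n increments: sum_{i=0}^{137} n/2^i < 2n. Amortized cost: 2n/n = O(1).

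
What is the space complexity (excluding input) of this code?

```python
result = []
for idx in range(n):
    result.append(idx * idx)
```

Space complexity: O(n).
Auxiliary storage grows linearly with the input size n in the worst case.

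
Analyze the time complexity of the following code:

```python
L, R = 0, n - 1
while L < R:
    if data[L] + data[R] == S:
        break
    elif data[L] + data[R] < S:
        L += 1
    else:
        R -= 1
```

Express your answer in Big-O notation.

Time complexity: O(n).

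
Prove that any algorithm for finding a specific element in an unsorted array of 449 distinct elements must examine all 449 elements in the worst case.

Adversary argument: if the algorithm examines fewer than 449 elements, the adversary places the target in an unexamined position. The algorithm cannot distinguish 'not present' from 'in unexamined position'.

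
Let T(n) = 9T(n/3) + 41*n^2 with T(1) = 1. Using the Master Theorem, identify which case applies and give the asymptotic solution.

a=9, b=3, f(n)=41*n^2.
log_3(9) = 2, so n^(log_b(a)) = n^2.
f(n) = Theta(n^2), so Case 2 applies.
T(n) = Theta(n^2 log n).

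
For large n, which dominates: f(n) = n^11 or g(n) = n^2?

f(n) = n^11 grows faster: n^11/n^2 = n^9 -> infinity.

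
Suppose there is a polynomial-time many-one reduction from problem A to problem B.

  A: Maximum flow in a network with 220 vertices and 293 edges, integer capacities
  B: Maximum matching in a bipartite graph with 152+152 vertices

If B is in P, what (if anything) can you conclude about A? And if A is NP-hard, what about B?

A poly-time reduction A <=_p B means any A-instance can be transformed to a B-instance in poly time.
If B is in P: compose the reduction with B's poly-time algorithm to solve A in poly time, so A is in P.
If A is NP-hard: every NP problem reduces to A, which reduces to B; composing reductions, every NP problem reduces to B, so B is NP-hard.
(Here in fact A is P and B is P.)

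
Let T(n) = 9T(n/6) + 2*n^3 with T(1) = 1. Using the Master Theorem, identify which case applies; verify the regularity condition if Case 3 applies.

a=9, b=6, f(n)=2*n^3.
log_6(9) = 1.226 < 3.
f(n) = Omega(n^(1.226+epsilon)) for some epsilon > 0, so Case 3 is the candidate.
Regularity: a*f(n/b) = 9*2*(n/6)^3 = (9/216)*2*n^3 <= c*f(n) with c = 9/216 < 1. Satisfied.
Case 3: T(n) = Theta(n^3).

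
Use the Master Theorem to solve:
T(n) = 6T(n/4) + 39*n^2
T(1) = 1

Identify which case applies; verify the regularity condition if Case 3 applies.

a=6, b=4, f(n)=39*n^2.
log_4(6) = 1.292 < 2.
f(n) = Omega(n^(1.292+epsilon)) for some epsilon > 0, so Case 3 is the candidate.
Regularity: a*f(n/b) = 6*39*(n/4)^2 = (6/16)*39*n^2 <= c*f(n) with c = 6/16 < 1. Satisfied.
Case 3: T(n) = Theta(n^2).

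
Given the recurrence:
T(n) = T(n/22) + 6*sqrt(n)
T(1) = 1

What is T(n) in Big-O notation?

Each level contributes sqrt(n/22^k). Geometric series with ratio 1/sqrt(22) < 1 sums to O(sqrt(n)).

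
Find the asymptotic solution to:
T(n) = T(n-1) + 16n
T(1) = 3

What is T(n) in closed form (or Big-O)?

Unrolling: T(n) = 3 + 16*(2 + 3 + ... + n) = 3 + 16*(n(n+1)/2 - 1) = O(n^2).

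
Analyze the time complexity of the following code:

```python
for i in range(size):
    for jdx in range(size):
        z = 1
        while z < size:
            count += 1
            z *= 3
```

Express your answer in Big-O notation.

Time complexity: O(n^2 log n).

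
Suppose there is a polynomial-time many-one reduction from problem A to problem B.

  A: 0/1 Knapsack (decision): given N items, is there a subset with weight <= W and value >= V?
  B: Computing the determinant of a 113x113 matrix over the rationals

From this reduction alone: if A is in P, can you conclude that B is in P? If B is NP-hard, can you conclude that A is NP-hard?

A poly-time reduction A <=_p B transfers tractability DOWN (B easy => A easy) and hardness UP (A hard => B hard), not the reverse.
From A in P, the reduction alone does NOT give B in P: any problem in P trivially reduces to SAT, yet SAT is not known to be in P.
From B NP-hard, the reduction alone does NOT give A NP-hard: again, easy problems reduce to hard ones.
(Here in fact A is NP-complete and B is in P, so no such reduction is known -- its existence would imply P = NP; the analysis concerns only what the assumed reduction would or would not let you conclude.)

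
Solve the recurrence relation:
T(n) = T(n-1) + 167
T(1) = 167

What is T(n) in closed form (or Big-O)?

Unrolling: T(n) = T(n-1) + 167 = T(n-2) + 2*167 = ... = T(1) + (n-1)*167 = 167 + (n-1)*167 = 167n.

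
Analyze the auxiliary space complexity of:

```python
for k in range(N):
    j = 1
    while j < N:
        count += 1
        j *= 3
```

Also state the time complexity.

Space complexity: O(1).
Only a constant amount of auxiliary storage is used; nothing grows with n.
Time complexity: O(n log n).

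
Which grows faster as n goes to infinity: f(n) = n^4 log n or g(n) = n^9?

g(n) = n^9 grows faster: n^9 / (n^4 log n) = n^5/log n -> infinity.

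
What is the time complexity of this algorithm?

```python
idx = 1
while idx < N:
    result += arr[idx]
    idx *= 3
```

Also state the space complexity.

Time complexity: O(log n).
Space complexity: O(1).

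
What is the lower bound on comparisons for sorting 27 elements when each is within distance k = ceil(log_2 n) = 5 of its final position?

Partition the 27 positions into floor(n/k) blocks of k = 5 consecutive positions; any permutation within a block keeps every element within k of its final position, so there are at least (k!)^(n/k) distinguishable inputs. Lower bound: log_2((k!)^(n/k)) = (n/k) * log_2(k!) = Theta(n log k); with k = ceil(log_2 n), this is Omega(n log log n).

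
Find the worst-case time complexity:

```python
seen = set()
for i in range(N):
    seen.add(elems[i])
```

Time complexity: O(n).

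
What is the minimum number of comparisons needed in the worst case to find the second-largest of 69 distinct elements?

Lower bound: finding the max needs 69-1 comparisons. By the adversary weight-doubling argument, the max must personally win >= ceil(log_2(69)) = 7 comparisons; the 2nd-largest is among those 7 losers, needing 7-1 more comparisons. Total >= 69-1 + 7-1 = 74. A balanced knockout tournament achieves this.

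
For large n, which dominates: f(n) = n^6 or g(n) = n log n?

f(n) = n^6 grows faster: n^6 / (n log n) = n^5/log n -> infinity.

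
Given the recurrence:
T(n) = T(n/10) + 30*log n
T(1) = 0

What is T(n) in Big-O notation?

Each of the log_10(n) levels adds O(log n). T(n) = O(log^2 n).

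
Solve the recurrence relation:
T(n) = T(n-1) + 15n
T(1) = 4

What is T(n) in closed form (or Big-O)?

Unrolling: T(n) = 4 + 15*(2 + 3 + ... + n) = 4 + 15*(n(n+1)/2 - 1) = O(n^2).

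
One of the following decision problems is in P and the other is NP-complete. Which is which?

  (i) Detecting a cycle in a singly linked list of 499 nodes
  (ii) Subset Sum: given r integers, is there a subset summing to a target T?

(i) is P: Floyd's tortoise-and-hare runs in O(n) time, O(1) space.
(ii) is NP-complete: one of Karp's 21 NP-complete problems.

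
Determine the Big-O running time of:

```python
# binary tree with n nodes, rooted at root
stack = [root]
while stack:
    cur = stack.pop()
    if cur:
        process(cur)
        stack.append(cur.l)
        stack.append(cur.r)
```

Time complexity: O(n).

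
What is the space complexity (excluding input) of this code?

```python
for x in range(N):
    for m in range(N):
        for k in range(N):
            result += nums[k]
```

Space complexity: O(1).
Only a constant amount of auxiliary storage is used; nothing grows with n.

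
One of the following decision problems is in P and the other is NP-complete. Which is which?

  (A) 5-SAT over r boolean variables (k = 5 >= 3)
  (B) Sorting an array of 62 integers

(A) is NP-complete: 3-SAT is NP-complete (Cook-Levin); k-SAT for k>=3 reduces from 3-SAT.
(B) is P: merge sort runs in O(n log n).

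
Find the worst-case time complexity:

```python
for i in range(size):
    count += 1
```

Time complexity: O(n).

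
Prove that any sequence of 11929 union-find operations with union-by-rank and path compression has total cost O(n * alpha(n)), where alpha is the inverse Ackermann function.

Using Tarjan's analysis with rank-based potential function. Union-by-rank keeps tree height O(log n). Path compression flattens paths during find. For n = 11929 operations, total cost is O(n * alpha(n)), effectively O(n) since alpha grows incredibly slowly.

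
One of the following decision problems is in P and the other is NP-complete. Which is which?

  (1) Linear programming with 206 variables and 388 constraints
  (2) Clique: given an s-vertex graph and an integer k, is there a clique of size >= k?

(1) is P: the ellipsoid and interior-point methods run in polynomial time.
(2) is NP-complete: complement of Independent Set / Vertex Cover (with k part of the input).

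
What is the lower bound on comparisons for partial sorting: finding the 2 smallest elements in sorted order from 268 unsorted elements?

Finding 2 smallest of 268 in sorted order: Omega(268) to identify the 2 smallest, plus Omega(2 log 2) to sort them. Total: Omega(n + k log k).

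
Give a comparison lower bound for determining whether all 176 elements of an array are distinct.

In the algebraic decision-tree model, the YES region for element distinctness on 176 elements has 176! connected components (one per ordering). Ben-Or's theorem then gives a lower bound of Omega(log(n!)) = Omega(n log n).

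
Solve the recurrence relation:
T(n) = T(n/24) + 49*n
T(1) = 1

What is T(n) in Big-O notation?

Geometric series: 49*n*(1 + 1/24 + 1/24^2 + ...) = O(n). T(n) = O(n).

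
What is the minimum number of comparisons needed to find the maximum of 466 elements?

Finding the maximum requires 465 comparisons. Each comparison eliminates exactly one candidate. With 466 candidates, we need 465 eliminations.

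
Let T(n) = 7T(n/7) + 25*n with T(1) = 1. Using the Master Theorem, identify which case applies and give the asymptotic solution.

a=7, b=7, f(n)=25*n.
log_7(7) = 1, so n^(log_b(a)) = n.
f(n) = Theta(n), so Case 2 applies.
T(n) = Theta(n log n).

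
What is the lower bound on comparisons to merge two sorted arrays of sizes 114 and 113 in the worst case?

Adversary: with |114 - 113| <= 1 the inputs can be fully interleaved so that every adjacent pair in the merged output comes from different arrays. Then each of the 226 adjacent pairs must be directly compared, or the algorithm cannot determine their relative order. Standard merge meets this bound.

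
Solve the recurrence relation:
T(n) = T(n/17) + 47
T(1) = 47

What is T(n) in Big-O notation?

Each step divides n by 17 and adds 47. After log_17(n) steps, T(n) = O(log n).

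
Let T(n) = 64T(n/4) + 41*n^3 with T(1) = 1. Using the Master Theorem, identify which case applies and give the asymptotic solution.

a=64, b=4, f(n)=41*n^3.
log_4(64) = 3, so n^(log_b(a)) = n^3.
f(n) = Theta(n^3), so Case 2 applies.
T(n) = Theta(n^3 log n).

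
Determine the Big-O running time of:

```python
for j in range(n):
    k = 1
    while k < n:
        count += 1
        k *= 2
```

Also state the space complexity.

Time complexity: O(n log n).
Space complexity: O(1).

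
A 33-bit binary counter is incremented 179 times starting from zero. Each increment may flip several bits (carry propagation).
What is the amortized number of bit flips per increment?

Bit i flips on every 2^i-th increment, so over 179 increments bit i flips floor(179/2^i) times. Summing over i: total flips < 2 * 179. Amortized: < 2 = O(1) per increment.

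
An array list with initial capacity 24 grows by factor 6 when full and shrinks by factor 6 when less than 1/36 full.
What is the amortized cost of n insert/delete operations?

Using potential function Phi = |6*size - capacity|. Resizing costs are offset by potential release. Amortized O(1) per operation.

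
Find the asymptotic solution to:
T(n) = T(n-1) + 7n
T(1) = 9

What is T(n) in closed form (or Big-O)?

Unrolling: T(n) = 9 + 7*(2 + 3 + ... + n) = 9 + 7*(n(n+1)/2 - 1) = O(n^2).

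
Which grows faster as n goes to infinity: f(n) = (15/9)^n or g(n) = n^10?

f(n) = (15/9)^n grows faster: (15/9)^n is exponential with base 15/9 > 1, dominating every polynomial.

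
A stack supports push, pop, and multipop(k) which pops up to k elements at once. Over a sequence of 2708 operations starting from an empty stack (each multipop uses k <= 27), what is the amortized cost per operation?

Each element is pushed exactly once and popped at most once (whether by pop or as part of a multipop). So the total number of individual pops over the whole sequence is at most the number of pushes, which is at most 2708. Total work <= 2 * 2708, hence O(1) amortized per operation.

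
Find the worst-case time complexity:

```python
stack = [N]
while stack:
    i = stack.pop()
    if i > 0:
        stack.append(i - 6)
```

Time complexity: O(n).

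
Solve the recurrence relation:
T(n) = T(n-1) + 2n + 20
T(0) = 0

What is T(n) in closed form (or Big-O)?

Dominant term in sum is 2*sum(i, i=1..n) = 2*n*(n+1)/2 = O(n^2).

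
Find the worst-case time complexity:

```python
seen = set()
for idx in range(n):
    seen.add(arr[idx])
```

Time complexity: O(n).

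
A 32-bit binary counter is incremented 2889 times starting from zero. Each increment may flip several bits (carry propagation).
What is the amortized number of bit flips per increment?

Bit i flips on every 2^i-th increment, so over 2889 increments bit i flips floor(2889/2^i) times. Summing over i: total flips < 2 * 2889. Amortized: < 2 = O(1) per increment.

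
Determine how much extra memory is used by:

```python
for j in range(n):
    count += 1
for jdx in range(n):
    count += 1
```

Space complexity: O(1).
Only a constant amount of auxiliary storage is used; nothing grows with n.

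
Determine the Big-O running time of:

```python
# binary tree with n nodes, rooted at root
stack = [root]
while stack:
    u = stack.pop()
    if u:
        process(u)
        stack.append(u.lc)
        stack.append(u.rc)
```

Time complexity: O(n).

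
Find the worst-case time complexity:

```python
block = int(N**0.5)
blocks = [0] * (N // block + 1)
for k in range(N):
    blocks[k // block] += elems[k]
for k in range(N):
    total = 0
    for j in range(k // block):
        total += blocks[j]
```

Time complexity: O(n * sqrt(n)).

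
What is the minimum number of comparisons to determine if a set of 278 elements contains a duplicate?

Determining if 278 elements are all distinct requires Omega(n log n) comparisons in the comparison model. This follows from the element distinctness lower bound.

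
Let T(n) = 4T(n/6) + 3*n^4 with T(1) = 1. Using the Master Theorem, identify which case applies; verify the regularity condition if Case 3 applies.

a=4, b=6, f(n)=3*n^4.
log_6(4) = 0.7737 < 4.
f(n) = Omega(n^(0.7737+epsilon)) for some epsilon > 0, so Case 3 is the candidate.
Regularity: a*f(n/b) = 4*3*(n/6)^4 = (4/1296)*3*n^4 <= c*f(n) with c = 4/1296 < 1. Satisfied.
Case 3: T(n) = Theta(n^4).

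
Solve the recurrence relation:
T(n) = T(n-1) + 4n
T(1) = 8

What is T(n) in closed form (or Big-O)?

Unrolling: T(n) = 8 + 4*(2 + 3 + ... + n) = 8 + 4*(n(n+1)/2 - 1) = O(n^2).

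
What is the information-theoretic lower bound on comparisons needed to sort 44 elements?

There are 44! = 2658271574788448768043625811014615890319638528000000000 possible orderings. Each comparison gives 1 bit. We need at least ceil(log_2(2658271574788448768043625811014615890319638528000000000)) = 181 comparisons.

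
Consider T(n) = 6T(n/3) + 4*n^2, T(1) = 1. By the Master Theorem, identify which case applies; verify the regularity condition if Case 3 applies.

a=6, b=3, f(n)=4*n^2.
log_3(6) = 1.631 < 2.
f(n) = Omega(n^(1.631+epsilon)) for some epsilon > 0, so Case 3 is the candidate.
Regularity: a*f(n/b) = 6*4*(n/3)^2 = (6/9)*4*n^2 <= c*f(n) with c = 6/9 < 1. Satisfied.
Case 3: T(n) = Theta(n^2).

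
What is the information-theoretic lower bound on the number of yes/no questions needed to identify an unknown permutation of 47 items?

There are 47! = 258623241511168180642964355153611979969197632389120000000000 permutations. Each yes/no question gives at most 1 bit, so at least ceil(log_2(258623241511168180642964355153611979969197632389120000000000)) = 198 questions are needed.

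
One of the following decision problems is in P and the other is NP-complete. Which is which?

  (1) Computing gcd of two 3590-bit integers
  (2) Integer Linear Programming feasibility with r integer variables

(1) is P: the Euclidean algorithm runs in polynomial time in the bit-length.
(2) is NP-complete: ILP feasibility is NP-complete (LP relaxation is in P).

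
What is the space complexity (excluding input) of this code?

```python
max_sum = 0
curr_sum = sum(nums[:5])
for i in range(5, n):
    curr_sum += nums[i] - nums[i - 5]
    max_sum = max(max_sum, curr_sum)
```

Space complexity: O(1).
Only a constant amount of auxiliary storage is used; nothing grows with n.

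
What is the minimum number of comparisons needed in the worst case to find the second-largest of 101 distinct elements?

Lower bound: finding the max needs 101-1 comparisons. By the adversary weight-doubling argument, the max must personally win >= ceil(log_2(101)) = 7 comparisons; the 2nd-largest is among those 7 losers, needing 7-1 more comparisons. Total >= 101-1 + 7-1 = 106. A balanced knockout tournament achieves this.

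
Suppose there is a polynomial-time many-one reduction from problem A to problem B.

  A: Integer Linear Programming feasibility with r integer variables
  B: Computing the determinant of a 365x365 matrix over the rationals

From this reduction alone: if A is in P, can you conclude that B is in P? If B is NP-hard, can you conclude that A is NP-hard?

A poly-time reduction A <=_p B transfers tractability DOWN (B easy => A easy) and hardness UP (A hard => B hard), not the reverse.
From A in P, the reduction alone does NOT give B in P: any problem in P trivially reduces to SAT, yet SAT is not known to be in P.
From B NP-hard, the reduction alone does NOT give A NP-hard: again, easy problems reduce to hard ones.
(Here in fact A is NP-complete and B is in P, so no such reduction is known -- its existence would imply P = NP; the analysis concerns only what the assumed reduction would or would not let you conclude.)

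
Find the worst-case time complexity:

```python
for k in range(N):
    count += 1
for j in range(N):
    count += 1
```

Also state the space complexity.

Time complexity: O(n).
Space complexity: O(1).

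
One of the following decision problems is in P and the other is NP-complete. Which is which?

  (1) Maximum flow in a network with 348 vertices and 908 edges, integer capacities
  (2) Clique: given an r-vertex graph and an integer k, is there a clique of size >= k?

(1) is P: Edmonds-Karp / push-relabel run in polynomial time.
(2) is NP-complete: complement of Independent Set / Vertex Cover (with k part of the input).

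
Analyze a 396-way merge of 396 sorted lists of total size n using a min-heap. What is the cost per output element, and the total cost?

Maintain a min-heap of size 396 holding the current head of each list. Each output step does one extract-min (O(log 396)) and one insert of that list's next element (O(log 396)). Each of the n elements passes through the heap exactly once, so the total cost is O(n log 396), i.e. O(log 396) per output element.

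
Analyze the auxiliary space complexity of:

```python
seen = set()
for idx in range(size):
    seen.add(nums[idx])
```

Space complexity: O(n).
Auxiliary storage grows linearly with the input size n in the worst case.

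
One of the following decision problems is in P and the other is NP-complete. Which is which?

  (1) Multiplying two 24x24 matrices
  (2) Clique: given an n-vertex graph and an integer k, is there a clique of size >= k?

(1) is P: the schoolbook algorithm runs in O(n^3).
(2) is NP-complete: complement of Independent Set / Vertex Cover (with k part of the input).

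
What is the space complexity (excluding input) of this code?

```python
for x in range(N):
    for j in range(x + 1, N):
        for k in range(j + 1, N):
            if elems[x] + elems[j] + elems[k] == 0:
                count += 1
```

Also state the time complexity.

Space complexity: O(1).
Only a constant amount of auxiliary storage is used; nothing grows with n.
Time complexity: O(n^3).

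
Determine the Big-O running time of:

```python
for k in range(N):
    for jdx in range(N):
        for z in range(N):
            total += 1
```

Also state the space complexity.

Time complexity: O(n^3).
Space complexity: O(1).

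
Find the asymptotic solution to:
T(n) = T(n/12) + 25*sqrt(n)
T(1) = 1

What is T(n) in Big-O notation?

Each level contributes sqrt(n/12^k). Geometric series with ratio 1/sqrt(12) < 1 sums to O(sqrt(n)).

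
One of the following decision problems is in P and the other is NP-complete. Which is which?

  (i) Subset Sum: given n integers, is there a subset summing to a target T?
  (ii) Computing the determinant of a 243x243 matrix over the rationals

(i) is NP-complete: one of Karp's 21 NP-complete problems.
(ii) is P: Gaussian elimination runs in O(n^3).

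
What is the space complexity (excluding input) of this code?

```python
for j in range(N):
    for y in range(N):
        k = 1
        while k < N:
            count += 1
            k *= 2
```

Space complexity: O(1).
Only a constant amount of auxiliary storage is used; nothing grows with n.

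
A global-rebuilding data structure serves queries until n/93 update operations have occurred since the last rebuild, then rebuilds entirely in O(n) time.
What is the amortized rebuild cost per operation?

The O(n) rebuild is triggered by n/93 operations, so each contributes O(n)/(n/93) = O(93) = O(1) to the rebuild cost.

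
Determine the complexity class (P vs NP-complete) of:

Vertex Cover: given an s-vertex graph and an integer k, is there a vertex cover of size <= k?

This problem is NP-complete: one of Karp's 21 NP-complete problems (with k part of the input; for any fixed constant k it is in P).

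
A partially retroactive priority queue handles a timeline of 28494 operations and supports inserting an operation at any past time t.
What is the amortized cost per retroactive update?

Partially retroactive priority queues (Demaine-Iacono-Langerman) allow updates at past times with queries only at the present. With a balanced BST over the m = 28494 timeline events tracking bridges, each retroactive insert or delete is O(log m) amortized.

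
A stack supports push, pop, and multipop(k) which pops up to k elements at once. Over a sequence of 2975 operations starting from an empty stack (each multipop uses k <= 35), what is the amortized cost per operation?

Each element is pushed exactly once and popped at most once (whether by pop or as part of a multipop). So the total number of individual pops over the whole sequence is at most the number of pushes, which is at most 2975. Total work <= 2 * 2975, hence O(1) amortized per operation.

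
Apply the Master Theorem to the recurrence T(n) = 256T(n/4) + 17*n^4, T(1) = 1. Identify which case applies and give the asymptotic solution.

a=256, b=4, f(n)=17*n^4.
log_4(256) = 4, so n^(log_b(a)) = n^4.
f(n) = Theta(n^4), so Case 2 applies.
T(n) = Theta(n^4 log n).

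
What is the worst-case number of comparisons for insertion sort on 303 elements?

Insertion sort on reverse-sorted input: 1 + 2 + ... + (303-1) = 45753 comparisons.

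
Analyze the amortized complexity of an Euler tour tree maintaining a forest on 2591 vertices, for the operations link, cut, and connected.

An Euler tour tree stores each tree's Euler tour as a balanced BST keyed by tour position. On 2591 vertices: link concatenates two tours via O(1) splits/joins of size <= 2*2591 (O(log n)); cut splits the tour at the two occurrences of the edge (O(log n)); connected compares BST roots (O(log n) to find the root). All O(log n) amortized.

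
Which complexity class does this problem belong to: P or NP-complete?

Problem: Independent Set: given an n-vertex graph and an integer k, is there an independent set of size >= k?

This problem is NP-complete: complement of Clique (with k part of the input).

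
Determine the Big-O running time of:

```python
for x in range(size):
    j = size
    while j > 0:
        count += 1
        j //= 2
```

Time complexity: O(n log n).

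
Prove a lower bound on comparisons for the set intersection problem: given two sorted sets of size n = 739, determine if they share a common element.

For two sorted arrays of size n = 739, any correct algorithm must examine Omega(n) elements. If fewer are examined, an adversary places a common element in an unexamined gap. A merge-based scan achieves O(n), so the bound is tight.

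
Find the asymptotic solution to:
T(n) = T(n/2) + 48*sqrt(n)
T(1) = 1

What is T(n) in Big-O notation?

Each level contributes sqrt(n/2^k). Geometric series with ratio 1/sqrt(2) < 1 sums to O(sqrt(n)).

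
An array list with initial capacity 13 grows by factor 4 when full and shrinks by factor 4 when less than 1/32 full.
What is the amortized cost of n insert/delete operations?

Using potential function Phi = |4*size - capacity|. Resizing costs are offset by potential release. Amortized O(1) per operation.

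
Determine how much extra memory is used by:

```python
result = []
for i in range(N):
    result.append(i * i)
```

Space complexity: O(n).
Auxiliary storage grows linearly with the input size n in the worst case.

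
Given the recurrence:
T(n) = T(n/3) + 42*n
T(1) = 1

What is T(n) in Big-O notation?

Geometric series: 42*n*(1 + 1/3 + 1/3^2 + ...) = O(n). T(n) = O(n).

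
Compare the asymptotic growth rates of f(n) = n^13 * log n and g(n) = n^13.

f(n) = n^13 * log n grows faster: extra log n factor -> infinity.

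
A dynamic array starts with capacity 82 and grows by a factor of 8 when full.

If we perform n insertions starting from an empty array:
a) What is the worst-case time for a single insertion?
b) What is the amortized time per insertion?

(a) Worst-case single insertion: O(n) -- when the array is full at capacity c, the resize copies all c elements, and c can be Theta(n).
(b) Resizes happen at sizes 82, 656, 5248, ... Total copy cost for n insertions: 82 + 656 + ... = O(n) (geometric series with ratio 1/8). Amortized cost per insertion: O(n)/n = O(1).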